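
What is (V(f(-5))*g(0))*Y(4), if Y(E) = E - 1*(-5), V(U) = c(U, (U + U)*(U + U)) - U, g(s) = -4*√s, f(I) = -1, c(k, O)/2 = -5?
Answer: 0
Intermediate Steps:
c(k, O) = -10 (c(k, O) = 2*(-5) = -10)
V(U) = -10 - U
Y(E) = 5 + E (Y(E) = E + 5 = 5 + E)
(V(f(-5))*g(0))*Y(4) = ((-10 - 1*(-1))*(-4*√0))*(5 + 4) = ((-10 + 1)*(-4*0))*9 = -9*0*9 = 0*9 = 0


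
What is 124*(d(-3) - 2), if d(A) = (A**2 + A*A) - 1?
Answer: 1860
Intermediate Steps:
d(A) = -1 + 2*A**2 (d(A) = (A**2 + A**2) - 1 = 2*A**2 - 1 = -1 + 2*A**2)
124*(d(-3) - 2) = 124*((-1 + 2*(-3)**2) - 2) = 124*((-1 + 2*9) - 2) = 124*((-1 + 18) - 2) = 124*(17 - 2) = 124*15 = 1860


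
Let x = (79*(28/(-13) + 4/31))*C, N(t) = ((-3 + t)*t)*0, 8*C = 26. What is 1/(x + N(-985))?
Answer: -31/16116 ≈ -0.0019236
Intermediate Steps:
C = 13/4 (C = (1/8)*26 = 13/4 ≈ 3.2500)
N(t) = 0 (N(t) = (t*(-3 + t))*0 = 0)
x = -16116/31 (x = (79*(28/(-13) + 4/31))*(13/4) = (79*(28*(-1/13) + 4*(1/31)))*(13/4) = (79*(-28/13 + 4/31))*(13/4) = (79*(-816/403))*(13/4) = -64464/403*13/4 = -16116/31 ≈ -519.87)
1/(x + N(-985)) = 1/(-16116/31 + 0) = 1/(-16116/31) = -31/16116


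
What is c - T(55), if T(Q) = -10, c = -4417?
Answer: -4407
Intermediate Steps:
c - T(55) = -4417 - 1*(-10) = -4417 + 10 = -4407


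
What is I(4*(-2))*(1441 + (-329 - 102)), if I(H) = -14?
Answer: -14140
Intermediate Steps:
I(4*(-2))*(1441 + (-329 - 102)) = -14*(1441 + (-329 - 102)) = -14*(1441 - 431) = -14*1010 = -14140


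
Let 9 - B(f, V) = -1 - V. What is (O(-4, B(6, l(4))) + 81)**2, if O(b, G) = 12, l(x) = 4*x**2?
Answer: 8649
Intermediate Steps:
B(f, V) = 10 + V (B(f, V) = 9 - (-1 - V) = 9 + (1 + V) = 10 + V)
(O(-4, B(6, l(4))) + 81)**2 = (12 + 81)**2 = 93**2 = 8649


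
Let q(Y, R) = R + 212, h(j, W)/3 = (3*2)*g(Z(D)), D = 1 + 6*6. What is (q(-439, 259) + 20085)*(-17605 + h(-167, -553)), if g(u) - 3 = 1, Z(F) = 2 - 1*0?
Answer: -360408348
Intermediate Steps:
D = 37 (D = 1 + 36 = 37)
Z(F) = 2 (Z(F) = 2 + 0 = 2)
g(u) = 4 (g(u) = 3 + 1 = 4)
h(j, W) = 72 (h(j, W) = 3*((3*2)*4) = 3*(6*4) = 3*24 = 72)
q(Y, R) = 212 + R
(q(-439, 259) + 20085)*(-17605 + h(-167, -553)) = ((212 + 259) + 20085)*(-17605 + 72) = (471 + 20085)*(-17533) = 20556*(-17533) = -360408348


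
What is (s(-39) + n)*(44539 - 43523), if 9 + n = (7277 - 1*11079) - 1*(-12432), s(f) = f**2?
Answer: 10304272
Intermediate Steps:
n = 8621 (n = -9 + ((7277 - 1*11079) - 1*(-12432)) = -9 + ((7277 - 11079) + 12432) = -9 + (-3802 + 12432) = -9 + 8630 = 8621)
(s(-39) + n)*(44539 - 43523) = ((-39)**2 + 8621)*(44539 - 43523) = (1521 + 8621)*1016 = 10142*1016 = 10304272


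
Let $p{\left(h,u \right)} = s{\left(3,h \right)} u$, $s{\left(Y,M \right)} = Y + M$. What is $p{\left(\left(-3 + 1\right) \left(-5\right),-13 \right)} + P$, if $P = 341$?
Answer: $172$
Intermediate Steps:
$s{\left(Y,M \right)} = M + Y$
$p{\left(h,u \right)} = u \left(3 + h\right)$ ($p{\left(h,u \right)} = \left(h + 3\right) u = \left(3 + h\right) u = u \left(3 + h\right)$)
$p{\left(\left(-3 + 1\right) \left(-5\right),-13 \right)} + P = - 13 \left(3 + \left(-3 + 1\right) \left(-5\right)\right) + 341 = - 13 \left(3 - -10\right) + 341 = - 13 \left(3 + 10\right) + 341 = \left(-13\right) 13 + 341 = -169 + 341 = 172$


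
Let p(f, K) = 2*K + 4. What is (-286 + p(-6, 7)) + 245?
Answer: -23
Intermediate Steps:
p(f, K) = 4 + 2*K
(-286 + p(-6, 7)) + 245 = (-286 + (4 + 2*7)) + 245 = (-286 + (4 + 14)) + 245 = (-286 + 18) + 245 = -268 + 245 = -23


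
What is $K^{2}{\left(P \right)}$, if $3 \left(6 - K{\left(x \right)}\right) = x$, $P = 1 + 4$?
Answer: $\frac{169}{9} \approx 18.778$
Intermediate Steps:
$P = 5$
$K{\left(x \right)} = 6 - \frac{x}{3}$
$K^{2}{\left(P \right)} = \left(6 - \frac{5}{3}\right)^{2} = \left(\frac{13}{3}\right)^{2} = \frac{169}{9}$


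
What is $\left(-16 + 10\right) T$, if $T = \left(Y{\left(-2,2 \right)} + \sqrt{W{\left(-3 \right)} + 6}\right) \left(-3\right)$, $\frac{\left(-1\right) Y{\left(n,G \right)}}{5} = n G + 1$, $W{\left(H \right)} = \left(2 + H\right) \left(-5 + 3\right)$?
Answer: $270 + 36 \sqrt{2} \approx 320.91$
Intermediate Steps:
$W{\left(H \right)} = -4 - 2 H$ ($W{\left(H \right)} = \left(2 + H\right) \left(-2\right) = -4 - 2 H$)
$Y{\left(n,G \right)} = -5 - 5 G n$ ($Y{\left(n,G \right)} = - 5 \left(n G + 1\right) = - 5 \left(G n + 1\right) = - 5 \left(1 + G n\right) = -5 - 5 G n$)
$T = -45 - 6 \sqrt{2}$ ($T = \left(\left(-5 - 10 \left(-2\right)\right) + \sqrt{\left(-4 - -6\right) + 6}\right) \left(-3\right) = \left(\left(-5 + 20\right) + \sqrt{\left(-4 + 6\right) + 6}\right) \left(-3\right) = \left(15 + \sqrt{2 + 6}\right) \left(-3\right) = \left(15 + \sqrt{8}\right) \left(-3\right) = \left(15 + 2 \sqrt{2}\right) \left(-3\right) = -45 - 6 \sqrt{2} \approx -53.485$)
$\left(-16 + 10\right) T = \left(-16 + 10\right) \left(-45 - 6 \sqrt{2}\right) = - 6 \left(-45 - 6 \sqrt{2}\right) = 270 + 36 \sqrt{2}$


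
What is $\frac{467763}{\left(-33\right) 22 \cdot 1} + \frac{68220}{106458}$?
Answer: $- \frac{251250433}{390346} \approx -643.66$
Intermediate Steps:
$\frac{467763}{\left(-33\right) 22 \cdot 1} + \frac{68220}{106458} = \frac{467763}{\left(-726\right) 1} + 68220 \cdot \frac{1}{106458} = \frac{467763}{-726} + \frac{11370}{17743} = 467763 \left(- \frac{1}{726}\right) + \frac{11370}{17743} = - \frac{155921}{242} + \frac{11370}{17743} = - \frac{251250433}{390346}$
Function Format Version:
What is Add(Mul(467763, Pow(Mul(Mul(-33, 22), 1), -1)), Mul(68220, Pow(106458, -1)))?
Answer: Rational(-251250433, 390346) ≈ -643.66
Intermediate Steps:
Add(Mul(467763, Pow(Mul(Mul(-33, 22), 1), -1)), Mul(68220, Pow(106458, -1))) = Add(Mul(467763, Pow(Mul(-726, 1), -1)), Mul(68220, Rational(1, 106458))) = Add(Mul(467763, Pow(-726, -1)), Rational(11370, 17743)) = Add(Mul(467763, Rational(-1, 726)), Rational(11370, 17743)) = Add(Rational(-155921, 242), Rational(11370, 17743)) = Rational(-251250433, 390346)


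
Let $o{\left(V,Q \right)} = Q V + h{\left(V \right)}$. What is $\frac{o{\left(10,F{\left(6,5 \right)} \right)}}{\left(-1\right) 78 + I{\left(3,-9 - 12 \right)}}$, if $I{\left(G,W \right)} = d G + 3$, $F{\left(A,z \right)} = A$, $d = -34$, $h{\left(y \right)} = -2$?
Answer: $- \frac{58}{177} \approx -0.32768$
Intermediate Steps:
$o{\left(V,Q \right)} = -2 + Q V$ ($o{\left(V,Q \right)} = Q V - 2 = -2 + Q V$)
$I{\left(G,W \right)} = 3 - 34 G$ ($I{\left(G,W \right)} = - 34 G + 3 = 3 - 34 G$)
$\frac{o{\left(10,F{\left(6,5 \right)} \right)}}{\left(-1\right) 78 + I{\left(3,-9 - 12 \right)}} = \frac{-2 + 6 \cdot 10}{\left(-1\right) 78 + \left(3 - 102\right)} = \frac{-2 + 60}{-78 + \left(3 - 102\right)} = \frac{1}{-78 - 99} \cdot 58 = \frac{1}{-177} \cdot 58 = \left(- \frac{1}{177}\right) 58 = - \frac{58}{177}$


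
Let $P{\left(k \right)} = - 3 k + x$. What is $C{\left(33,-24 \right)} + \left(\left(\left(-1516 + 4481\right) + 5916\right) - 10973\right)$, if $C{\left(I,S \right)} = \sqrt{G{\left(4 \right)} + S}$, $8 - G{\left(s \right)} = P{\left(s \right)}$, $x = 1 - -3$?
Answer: $-2092 + 2 i \sqrt{2} \approx -2092.0 + 2.8284 i$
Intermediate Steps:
$x = 4$ ($x = 1 + 3 = 4$)
$P{\left(k \right)} = 4 - 3 k$ ($P{\left(k \right)} = - 3 k + 4 = 4 - 3 k$)
$G{\left(s \right)} = 4 + 3 s$ ($G{\left(s \right)} = 8 - \left(4 - 3 s\right) = 8 + \left(-4 + 3 s\right) = 4 + 3 s$)
$C{\left(I,S \right)} = \sqrt{16 + S}$ ($C{\left(I,S \right)} = \sqrt{\left(4 + 3 \cdot 4\right) + S} = \sqrt{\left(4 + 12\right) + S} = \sqrt{16 + S}$)
$C{\left(33,-24 \right)} + \left(\left(\left(-1516 + 4481\right) + 5916\right) - 10973\right) = \sqrt{16 - 24} + \left(\left(\left(-1516 + 4481\right) + 5916\right) - 10973\right) = \sqrt{-8} + \left(\left(2965 + 5916\right) - 10973\right) = 2 i \sqrt{2} + \left(8881 - 10973\right) = 2 i \sqrt{2} - 2092 = -2092 + 2 i \sqrt{2}$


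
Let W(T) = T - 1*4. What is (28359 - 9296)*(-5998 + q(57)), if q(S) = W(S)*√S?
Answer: -114339874 + 1010339*√57 ≈ -1.0671e+8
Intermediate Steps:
W(T) = -4 + T (W(T) = T - 4 = -4 + T)
q(S) = √S*(-4 + S) (q(S) = (-4 + S)*√S = √S*(-4 + S))
(28359 - 9296)*(-5998 + q(57)) = (28359 - 9296)*(-5998 + √57*(-4 + 57)) = 19063*(-5998 + √57*53) = 19063*(-5998 + 53*√57) = -114339874 + 1010339*√57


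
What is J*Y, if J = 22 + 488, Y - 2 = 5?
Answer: 3570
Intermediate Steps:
Y = 7 (Y = 2 + 5 = 7)
J = 510
J*Y = 510*7 = 3570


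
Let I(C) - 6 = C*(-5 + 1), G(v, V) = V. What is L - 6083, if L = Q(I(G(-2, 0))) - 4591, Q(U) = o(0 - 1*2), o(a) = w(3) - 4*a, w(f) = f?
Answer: -10663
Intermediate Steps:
I(C) = 6 - 4*C (I(C) = 6 + C*(-5 + 1) = 6 + C*(-4) = 6 - 4*C)
o(a) = 3 - 4*a
Q(U) = 11 (Q(U) = 3 - 4*(0 - 1*2) = 3 - 4*(0 - 2) = 3 - 4*(-2) = 3 + 8 = 11)
L = -4580 (L = 11 - 4591 = -4580)
L - 6083 = -4580 - 6083 = -10663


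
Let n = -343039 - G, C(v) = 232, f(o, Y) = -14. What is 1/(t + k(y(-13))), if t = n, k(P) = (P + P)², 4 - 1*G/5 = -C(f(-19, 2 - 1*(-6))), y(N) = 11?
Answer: -1/343735 ≈ -2.9092e-6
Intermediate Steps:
G = 1180 (G = 20 - (-5)*232 = 20 - 5*(-232) = 20 + 1160 = 1180)
n = -344219 (n = -343039 - 1*1180 = -343039 - 1180 = -344219)
k(P) = 4*P² (k(P) = (2*P)² = 4*P²)
t = -344219
1/(t + k(y(-13))) = 1/(-344219 + 4*11²) = 1/(-344219 + 4*121) = 1/(-344219 + 484) = 1/(-343735) = -1/343735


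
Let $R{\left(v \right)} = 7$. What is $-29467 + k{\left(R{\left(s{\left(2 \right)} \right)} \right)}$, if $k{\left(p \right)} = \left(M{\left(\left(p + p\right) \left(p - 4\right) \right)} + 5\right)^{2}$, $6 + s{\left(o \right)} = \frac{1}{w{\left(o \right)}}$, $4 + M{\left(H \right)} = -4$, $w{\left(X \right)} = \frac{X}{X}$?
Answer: $-29458$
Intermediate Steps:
$w{\left(X \right)} = 1$
$M{\left(H \right)} = -8$ ($M{\left(H \right)} = -4 - 4 = -8$)
$s{\left(o \right)} = -5$ ($s{\left(o \right)} = -6 + 1^{-1} = -6 + 1 = -5$)
$k{\left(p \right)} = 9$ ($k{\left(p \right)} = \left(-8 + 5\right)^{2} = \left(-3\right)^{2} = 9$)
$-29467 + k{\left(R{\left(s{\left(2 \right)} \right)} \right)} = -29467 + 9 = -29458$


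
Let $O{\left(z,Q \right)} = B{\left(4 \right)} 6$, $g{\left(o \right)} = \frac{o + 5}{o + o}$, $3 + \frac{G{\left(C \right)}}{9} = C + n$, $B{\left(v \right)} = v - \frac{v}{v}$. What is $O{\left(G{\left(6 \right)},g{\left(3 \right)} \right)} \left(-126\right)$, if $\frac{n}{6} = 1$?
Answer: $-2268$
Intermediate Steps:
$n = 6$ ($n = 6 \cdot 1 = 6$)
$B{\left(v \right)} = -1 + v$ ($B{\left(v \right)} = v - 1 = -1 + v$)
$G{\left(C \right)} = 27 + 9 C$ ($G{\left(C \right)} = -27 + 9 \left(C + 6\right) = -27 + 9 \left(6 + C\right) = -27 + \left(54 + 9 C\right) = 27 + 9 C$)
$g{\left(o \right)} = \frac{5 + o}{2 o}$
$O{\left(z,Q \right)} = 18$ ($O{\left(z,Q \right)} = \left(-1 + 4\right) 6 = 3 \cdot 6 = 18$)
$O{\left(G{\left(6 \right)},g{\left(3 \right)} \right)} \left(-126\right) = 18 \left(-126\right) = -2268$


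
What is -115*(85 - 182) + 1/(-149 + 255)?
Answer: 1182431/106 ≈ 11155.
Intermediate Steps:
-115*(85 - 182) + 1/(-149 + 255) = -115*(-97) + 1/106 = 11155 + 1/106 = 1182431/106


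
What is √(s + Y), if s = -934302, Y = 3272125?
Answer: √2337823 ≈ 1529.0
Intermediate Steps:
√(s + Y) = √(-934302 + 3272125) = √2337823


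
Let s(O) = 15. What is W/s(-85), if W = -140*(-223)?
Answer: 6244/3 ≈ 2081.3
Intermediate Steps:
W = 31220
W/s(-85) = 31220/15 = 31220*(1/15) = 6244/3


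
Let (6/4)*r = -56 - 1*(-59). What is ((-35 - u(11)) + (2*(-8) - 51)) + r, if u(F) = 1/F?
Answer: -1101/11 ≈ -100.09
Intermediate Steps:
r = 2 (r = 2*(-56 - 1*(-59))/3 = 2*(-56 + 59)/3 = (⅔)*3 = 2)
u(F) = 1/F
((-35 - u(11)) + (2*(-8) - 51)) + r = ((-35 - 1/11) + (2*(-8) - 51)) + 2 = ((-35 - 1*1/11) + (-16 - 51)) + 2 = ((-35 - 1/11) - 67) + 2 = (-386/11 - 67) + 2 = -1123/11 + 2 = -1101/11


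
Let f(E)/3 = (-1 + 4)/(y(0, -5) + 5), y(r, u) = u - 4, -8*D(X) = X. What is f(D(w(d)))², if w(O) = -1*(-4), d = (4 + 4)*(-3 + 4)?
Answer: 81/16 ≈ 5.0625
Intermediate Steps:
d = 8 (d = 8*1 = 8)
w(O) = 4
D(X) = -X/8
y(r, u) = -4 + u
f(E) = -9/4 (f(E) = 3*((-1 + 4)/((-4 - 5) + 5)) = 3*(3/(-9 + 5)) = 3*(3/(-4)) = 3*(3*(-¼)) = 3*(-¾) = -9/4)
f(D(w(d)))² = (-9/4)² = 81/16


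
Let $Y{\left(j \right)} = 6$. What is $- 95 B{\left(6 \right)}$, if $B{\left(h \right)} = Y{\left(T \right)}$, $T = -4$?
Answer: $-570$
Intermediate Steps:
$B{\left(h \right)} = 6$
$- 95 B{\left(6 \right)} = \left(-95\right) 6 = -570$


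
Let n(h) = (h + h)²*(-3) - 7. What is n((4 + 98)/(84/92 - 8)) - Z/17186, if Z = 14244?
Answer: -569308555393/228307417 ≈ -2493.6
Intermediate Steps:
n(h) = -7 - 12*h² (n(h) = (2*h)²*(-3) - 7 = (4*h²)*(-3) - 7 = -12*h² - 7 = -7 - 12*h²)
n((4 + 98)/(84/92 - 8)) - Z/17186 = (-7 - 12*(4 + 98)²/(84/92 - 8)²) - 14244/17186 = (-7 - 12*10404/(84*(1/92) - 8)²) - 14244/17186 = (-7 - 12*10404/(21/23 - 8)²) - 1*7122/8593 = (-7 - 12*(102/(-163/23))²) - 7122/8593 = (-7 - 12*(102*(-23/163))²) - 7122/8593 = (-7 - 12*(-2346/163)²) - 7122/8593 = (-7 - 12*5503716/26569) - 7122/8593 = (-7 - 66044592/26569) - 7122/8593 = -66230575/26569 - 7122/8593 = -569308555393/228307417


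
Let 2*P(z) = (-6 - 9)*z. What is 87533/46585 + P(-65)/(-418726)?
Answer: 951419033/506658460 ≈ 1.8778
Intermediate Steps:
P(z) = -15*z/2 (P(z) = ((-6 - 9)*z)/2 = (-15*z)/2 = -15*z/2)
87533/46585 + P(-65)/(-418726) = 87533/46585 - 15/2*(-65)/(-418726) = 87533*(1/46585) + (975/2)*(-1/418726) = 87533/46585 - 975/837452 = 951419033/506658460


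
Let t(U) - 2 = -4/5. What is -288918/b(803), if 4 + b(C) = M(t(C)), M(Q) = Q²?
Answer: 3611475/32 ≈ 1.1286e+5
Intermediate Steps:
t(U) = 6/5 (t(U) = 2 - 4/5 = 2 - 4*⅕ = 2 - ⅘ = 6/5)
b(C) = -64/25 (b(C) = -4 + (6/5)² = -4 + 36/25 = -64/25)
-288918/b(803) = -288918/(-64/25) = -288918*(-25/64) = 3611475/32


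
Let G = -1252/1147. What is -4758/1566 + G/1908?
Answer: -48216340/15866451 ≈ -3.0389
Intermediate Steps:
G = -1252/1147 (G = -1252*1/1147 = -1252/1147 ≈ -1.0915)
-4758/1566 + G/1908 = -4758/1566 - 1252/1147/1908 = -4758*1/1566 - 1252/1147*1/1908 = -793/261 - 313/547119 = -48216340/15866451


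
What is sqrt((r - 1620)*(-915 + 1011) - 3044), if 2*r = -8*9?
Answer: 2*I*sqrt(40505) ≈ 402.52*I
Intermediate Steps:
r = -36 (r = (-8*9)/2 = (1/2)*(-72) = -36)
sqrt((r - 1620)*(-915 + 1011) - 3044) = sqrt((-36 - 1620)*(-915 + 1011) - 3044) = sqrt(-1656*96 - 3044) = sqrt(-158976 - 3044) = sqrt(-162020) = 2*I*sqrt(40505)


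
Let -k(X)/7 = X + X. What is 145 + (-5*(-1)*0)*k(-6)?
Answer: 145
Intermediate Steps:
k(X) = -14*X (k(X) = -7*(X + X) = -14*X)
145 + (-5*(-1)*0)*k(-6) = 145 + (-5*(-1)*0)*(-14*(-6)) = 145 + (5*0)*84 = 145 + 0*84 = 145 + 0 = 145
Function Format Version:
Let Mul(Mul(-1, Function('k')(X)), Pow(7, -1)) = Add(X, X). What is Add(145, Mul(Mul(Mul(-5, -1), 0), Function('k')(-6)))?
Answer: 145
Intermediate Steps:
Function('k')(X) = Mul(-14, X) (Function('k')(X) = Mul(-7, Add(X, X)) = Mul(-7, Mul(2, X)) = Mul(-14, X))
Add(145, Mul(Mul(Mul(-5, -1), 0), Function('k')(-6))) = Add(145, Mul(Mul(Mul(-5, -1), 0), Mul(-14, -6))) = Add(145, Mul(Mul(5, 0), 84)) = Add(145, Mul(0, 84)) = Add(145, 0) = 145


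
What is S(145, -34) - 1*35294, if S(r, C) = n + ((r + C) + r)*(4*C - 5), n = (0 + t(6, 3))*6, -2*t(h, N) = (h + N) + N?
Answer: -71426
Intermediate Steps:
t(h, N) = -N - h/2 (t(h, N) = -((h + N) + N)/2 = -((N + h) + N)/2 = -(h + 2*N)/2 = -N - h/2)
n = -36 (n = (0 + (-1*3 - ½*6))*6 = (0 + (-3 - 3))*6 = (0 - 6)*6 = -6*6 = -36)
S(r, C) = -36 + (-5 + 4*C)*(C + 2*r) (S(r, C) = -36 + ((r + C) + r)*(4*C - 5) = -36 + ((C + r) + r)*(-5 + 4*C) = -36 + (C + 2*r)*(-5 + 4*C) = -36 + (-5 + 4*C)*(C + 2*r))
S(145, -34) - 1*35294 = (-36 - 10*145 - 5*(-34) + 4*(-34)² + 8*(-34)*145) - 1*35294 = (-36 - 1450 + 170 + 4*1156 - 39440) - 35294 = (-36 - 1450 + 170 + 4624 - 39440) - 35294 = -36132 - 35294 = -71426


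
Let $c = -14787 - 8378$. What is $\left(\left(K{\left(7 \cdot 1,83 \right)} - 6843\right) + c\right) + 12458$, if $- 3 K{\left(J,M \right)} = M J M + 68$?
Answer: $-33647$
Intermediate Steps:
$K{\left(J,M \right)} = - \frac{68}{3} - \frac{J M^{2}}{3}$ ($K{\left(J,M \right)} = - \frac{M J M + 68}{3} = - \frac{J M M + 68}{3} = - \frac{J M^{2} + 68}{3} = - \frac{68 + J M^{2}}{3} = - \frac{68}{3} - \frac{J M^{2}}{3}$)
$c = -23165$
$\left(\left(K{\left(7 \cdot 1,83 \right)} - 6843\right) + c\right) + 12458 = \left(\left(\left(- \frac{68}{3} - \frac{7 \cdot 1 \cdot 83^{2}}{3}\right) - 6843\right) - 23165\right) + 12458 = \left(\left(\left(- \frac{68}{3} - \frac{7}{3} \cdot 6889\right) - 6843\right) - 23165\right) + 12458 = \left(\left(\left(- \frac{68}{3} - \frac{48223}{3}\right) - 6843\right) - 23165\right) + 12458 = \left(\left(-16097 - 6843\right) - 23165\right) + 12458 = \left(-22940 - 23165\right) + 12458 = -46105 + 12458 = -33647$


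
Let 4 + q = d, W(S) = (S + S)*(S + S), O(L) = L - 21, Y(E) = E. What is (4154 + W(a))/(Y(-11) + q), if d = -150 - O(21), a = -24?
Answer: -6458/165 ≈ -39.139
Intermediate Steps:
O(L) = -21 + L
W(S) = 4*S² (W(S) = (2*S)*(2*S) = 4*S²)
d = -150 (d = -150 - (-21 + 21) = -150 - 1*0 = -150 + 0 = -150)
q = -154 (q = -4 - 150 = -154)
(4154 + W(a))/(Y(-11) + q) = (4154 + 4*(-24)²)/(-11 - 154) = (4154 + 4*576)/(-165) = (4154 + 2304)*(-1/165) = 6458*(-1/165) = -6458/165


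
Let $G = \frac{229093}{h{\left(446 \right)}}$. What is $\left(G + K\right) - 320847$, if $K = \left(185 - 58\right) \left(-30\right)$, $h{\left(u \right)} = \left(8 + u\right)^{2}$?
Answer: $- \frac{66916773119}{206116} \approx -3.2466 \cdot 10^{5}$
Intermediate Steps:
$G = \frac{229093}{206116}$ ($G = \frac{229093}{\left(8 + 446\right)^{2}} = \frac{229093}{454^{2}} = \frac{229093}{206116} \approx 1.1115$)
$K = -3810$ ($K = 127 \left(-30\right) = -3810$)
$\left(G + K\right) - 320847 = \left(\frac{229093}{206116} - 3810\right) - 320847 = - \frac{785072867}{206116} - 320847 = - \frac{66916773119}{206116}$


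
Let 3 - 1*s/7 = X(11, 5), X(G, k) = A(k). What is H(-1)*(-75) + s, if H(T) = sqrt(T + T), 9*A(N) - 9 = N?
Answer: 91/9 - 75*I*sqrt(2) ≈ 10.111 - 106.07*I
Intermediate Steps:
A(N) = 1 + N/9
X(G, k) = 1 + k/9
s = 91/9 (s = 21 - 7*(1 + (1/9)*5) = 21 - 7*(1 + 5/9) = 21 - 7*14/9 = 21 - 98/9 = 91/9 ≈ 10.111)
H(T) = sqrt(2)*sqrt(T) (H(T) = sqrt(2*T) = sqrt(2)*sqrt(T))
H(-1)*(-75) + s = (sqrt(2)*sqrt(-1))*(-75) + 91/9 = (sqrt(2)*I)*(-75) + 91/9 = (I*sqrt(2))*(-75) + 91/9 = -75*I*sqrt(2) + 91/9 = 91/9 - 75*I*sqrt(2)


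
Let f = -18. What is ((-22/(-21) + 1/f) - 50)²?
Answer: 38130625/15876 ≈ 2401.8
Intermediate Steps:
((-22/(-21) + 1/f) - 50)² = ((-22/(-21) + 1/(-18)) - 50)² = ((-22*(-1/21) + 1*(-1/18)) - 50)² = ((22/21 - 1/18) - 50)² = (125/126 - 50)² = (-6175/126)² = 38130625/15876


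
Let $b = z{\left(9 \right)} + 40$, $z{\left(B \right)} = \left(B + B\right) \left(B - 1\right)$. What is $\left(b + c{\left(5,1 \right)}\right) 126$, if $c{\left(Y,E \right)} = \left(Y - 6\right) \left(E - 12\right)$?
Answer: $24570$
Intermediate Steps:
$c{\left(Y,E \right)} = \left(-12 + E\right) \left(-6 + Y\right)$ ($c{\left(Y,E \right)} = \left(-6 + Y\right) \left(-12 + E\right) = \left(-12 + E\right) \left(-6 + Y\right)$)
$z{\left(B \right)} = 2 B \left(-1 + B\right)$
$b = 184$ ($b = 2 \cdot 9 \left(-1 + 9\right) + 40 = 2 \cdot 9 \cdot 8 + 40 = 144 + 40 = 184$)
$\left(b + c{\left(5,1 \right)}\right) 126 = \left(184 + \left(72 - 60 - 6 + 1 \cdot 5\right)\right) 126 = \left(184 + \left(72 - 60 - 6 + 5\right)\right) 126 = \left(184 + 11\right) 126 = 195 \cdot 126 = 24570$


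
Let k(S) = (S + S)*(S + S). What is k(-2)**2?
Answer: 256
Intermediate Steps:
k(S) = 4*S**2 (k(S) = (2*S)*(2*S) = 4*S**2)
k(-2)**2 = (4*(-2)**2)**2 = (4*4)**2 = 16**2 = 256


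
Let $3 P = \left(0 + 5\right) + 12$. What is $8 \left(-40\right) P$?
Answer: $- \frac{5440}{3} \approx -1813.3$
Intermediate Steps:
$P = \frac{17}{3}$ ($P = \frac{\left(0 + 5\right) + 12}{3} = \frac{5 + 12}{3} = \frac{1}{3} \cdot 17 = \frac{17}{3} \approx 5.6667$)
$8 \left(-40\right) P = 8 \left(-40\right) \frac{17}{3} = \left(-320\right) \frac{17}{3} = - \frac{5440}{3}$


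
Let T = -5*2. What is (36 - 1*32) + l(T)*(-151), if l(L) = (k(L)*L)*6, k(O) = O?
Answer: -90596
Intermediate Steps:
T = -10
l(L) = 6*L² (l(L) = (L*L)*6 = L²*6 = 6*L²)
(36 - 1*32) + l(T)*(-151) = (36 - 1*32) + (6*(-10)²)*(-151) = (36 - 32) + (6*100)*(-151) = 4 + 600*(-151) = 4 - 90600 = -90596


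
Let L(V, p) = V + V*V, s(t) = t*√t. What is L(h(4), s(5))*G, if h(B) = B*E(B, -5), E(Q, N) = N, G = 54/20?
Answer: 1026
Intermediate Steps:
G = 27/10 (G = 54*(1/20) = 27/10 ≈ 2.7000)
s(t) = t^(3/2)
h(B) = -5*B (h(B) = B*(-5) = -5*B)
L(V, p) = V + V²
L(h(4), s(5))*G = ((-5*4)*(1 - 5*4))*(27/10) = -20*(1 - 20)*(27/10) = -20*(-19)*(27/10) = 380*(27/10) = 1026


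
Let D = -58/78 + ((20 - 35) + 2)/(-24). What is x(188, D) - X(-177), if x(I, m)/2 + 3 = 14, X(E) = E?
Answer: 199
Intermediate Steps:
D = -21/104 (D = -58*1/78 + (-15 + 2)*(-1/24) = -29/39 - 13*(-1/24) = -29/39 + 13/24 = -21/104 ≈ -0.20192)
x(I, m) = 22 (x(I, m) = -6 + 2*14 = -6 + 28 = 22)
x(188, D) - X(-177) = 22 - 1*(-177) = 22 + 177 = 199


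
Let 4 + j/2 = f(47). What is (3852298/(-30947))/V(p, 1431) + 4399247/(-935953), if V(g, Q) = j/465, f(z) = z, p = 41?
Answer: -844149165140692/1245492312113 ≈ -677.76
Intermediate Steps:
j = 86 (j = -8 + 2*47 = -8 + 94 = 86)
V(g, Q) = 86/465
(3852298/(-30947))/V(p, 1431) + 4399247/(-935953) = (3852298/(-30947))/(86/465) + 4399247/(-935953) = (3852298*(-1/30947))*(465/86) + 4399247*(-1/935953) = -3852298/30947*465/86 - 4399247/935953 = -895659285/1330721 - 4399247/935953 = -844149165140692/1245492312113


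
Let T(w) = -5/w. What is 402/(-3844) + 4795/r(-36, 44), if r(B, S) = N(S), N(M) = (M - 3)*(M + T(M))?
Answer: 389590189/152166662 ≈ 2.5603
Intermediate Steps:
N(M) = (-3 + M)*(M - 5/M) (N(M) = (M - 3)*(M - 5/M) = (-3 + M)*(M - 5/M))
r(B, S) = -5 + S² - 3*S + 15/S
402/(-3844) + 4795/r(-36, 44) = 402/(-3844) + 4795/(-5 + 44² - 3*44 + 15/44) = 402*(-1/3844) + 4795/(-5 + 1936 - 132 + 15*(1/44)) = -201/1922 + 4795/(-5 + 1936 - 132 + 15/44) = -201/1922 + 4795/(79171/44) = -201/1922 + 4795*(44/79171) = -201/1922 + 210980/79171 = 389590189/152166662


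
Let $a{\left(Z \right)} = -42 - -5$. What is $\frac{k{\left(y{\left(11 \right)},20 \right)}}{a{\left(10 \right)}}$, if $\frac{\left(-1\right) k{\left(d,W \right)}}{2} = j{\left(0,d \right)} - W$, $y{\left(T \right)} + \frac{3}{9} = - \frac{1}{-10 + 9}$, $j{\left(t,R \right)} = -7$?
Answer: $- \frac{54}{37} \approx -1.4595$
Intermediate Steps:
$a{\left(Z \right)} = -37$ ($a{\left(Z \right)} = -42 + 5 = -37$)
$y{\left(T \right)} = \frac{2}{3}$ ($y{\left(T \right)} = - \frac{1}{3} - \frac{1}{-10 + 9} = - \frac{1}{3} - \frac{1}{-1} = - \frac{1}{3} - -1 = - \frac{1}{3} + 1 = \frac{2}{3}$)
$k{\left(d,W \right)} = 14 + 2 W$ ($k{\left(d,W \right)} = - 2 \left(-7 - W\right) = 14 + 2 W$)
$\frac{k{\left(y{\left(11 \right)},20 \right)}}{a{\left(10 \right)}} = \frac{14 + 2 \cdot 20}{-37} = \left(14 + 40\right) \left(- \frac{1}{37}\right) = 54 \left(- \frac{1}{37}\right) = - \frac{54}{37}$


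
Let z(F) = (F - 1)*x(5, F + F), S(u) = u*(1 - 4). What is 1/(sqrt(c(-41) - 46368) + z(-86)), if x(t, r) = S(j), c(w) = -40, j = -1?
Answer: -261/114529 - 2*I*sqrt(11602)/114529 ≈ -0.0022789 - 0.001881*I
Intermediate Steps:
S(u) = -3*u (S(u) = u*(-3) = -3*u)
x(t, r) = 3 (x(t, r) = -3*(-1) = 3)
z(F) = -3 + 3*F (z(F) = (F - 1)*3 = (-1 + F)*3 = -3 + 3*F)
1/(sqrt(c(-41) - 46368) + z(-86)) = 1/(sqrt(-40 - 46368) + (-3 + 3*(-86))) = 1/(sqrt(-46408) + (-3 - 258)) = 1/(2*I*sqrt(11602) - 261) = 1/(-261 + 2*I*sqrt(11602))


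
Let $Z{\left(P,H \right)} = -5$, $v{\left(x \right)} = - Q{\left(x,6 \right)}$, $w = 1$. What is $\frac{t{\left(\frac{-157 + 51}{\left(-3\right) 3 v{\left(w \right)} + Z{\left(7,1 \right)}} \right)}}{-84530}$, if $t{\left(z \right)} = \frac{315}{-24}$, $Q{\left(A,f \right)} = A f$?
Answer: $\frac{21}{135248} \approx 0.00015527$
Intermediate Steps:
$v{\left(x \right)} = - 6 x$ ($v{\left(x \right)} = - x 6 = - 6 x$)
$t{\left(z \right)} = - \frac{105}{8}$ ($t{\left(z \right)} = 315 \left(- \frac{1}{24}\right) = - \frac{105}{8}$)
$\frac{t{\left(\frac{-157 + 51}{\left(-3\right) 3 v{\left(w \right)} + Z{\left(7,1 \right)}} \right)}}{-84530} = - \frac{105}{8 \left(-84530\right)} = \left(- \frac{105}{8}\right) \left(- \frac{1}{84530}\right) = \frac{21}{135248}$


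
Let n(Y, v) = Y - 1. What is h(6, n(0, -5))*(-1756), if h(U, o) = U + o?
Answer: -8780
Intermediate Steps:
n(Y, v) = -1 + Y
h(6, n(0, -5))*(-1756) = (6 + (-1 + 0))*(-1756) = (6 - 1)*(-1756) = 5*(-1756) = -8780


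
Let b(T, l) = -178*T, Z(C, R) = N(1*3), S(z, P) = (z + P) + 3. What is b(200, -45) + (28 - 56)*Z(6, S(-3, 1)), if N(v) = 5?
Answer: -35740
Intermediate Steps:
S(z, P) = 3 + P + z (S(z, P) = (P + z) + 3 = 3 + P + z)
Z(C, R) = 5
b(200, -45) + (28 - 56)*Z(6, S(-3, 1)) = -178*200 + (28 - 56)*5 = -35600 - 28*5 = -35600 - 140 = -35740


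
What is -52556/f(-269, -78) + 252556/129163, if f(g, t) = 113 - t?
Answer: -6740052432/24670133 ≈ -273.21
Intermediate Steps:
-52556/f(-269, -78) + 252556/129163 = -52556/(113 - 1*(-78)) + 252556/129163 = -52556/(113 + 78) + 252556*(1/129163) = -52556/191 + 252556/129163 = -6740052432/24670133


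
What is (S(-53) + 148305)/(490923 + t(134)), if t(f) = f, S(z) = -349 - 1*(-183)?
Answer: 148139/491057 ≈ 0.30167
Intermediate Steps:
S(z) = -166 (S(z) = -349 + 183 = -166)
(S(-53) + 148305)/(490923 + t(134)) = (-166 + 148305)/(490923 + 134) = 148139/491057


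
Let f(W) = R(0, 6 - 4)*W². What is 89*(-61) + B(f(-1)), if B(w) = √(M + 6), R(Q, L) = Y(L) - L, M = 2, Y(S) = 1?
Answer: -5429 + 2*√2 ≈ -5426.2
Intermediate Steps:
R(Q, L) = 1 - L
f(W) = -W² (f(W) = (1 - (6 - 4))*W² = (1 - 1*2)*W² = (1 - 2)*W² = -W²)
B(w) = 2*√2 (B(w) = √(2 + 6) = √8 = 2*√2)
89*(-61) + B(f(-1)) = 89*(-61) + 2*√2 = -5429 + 2*√2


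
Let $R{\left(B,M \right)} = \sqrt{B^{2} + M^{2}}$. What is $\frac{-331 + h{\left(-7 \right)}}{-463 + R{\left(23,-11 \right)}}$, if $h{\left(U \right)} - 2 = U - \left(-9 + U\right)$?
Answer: $\frac{148160}{213719} + \frac{1600 \sqrt{26}}{213719} \approx 0.73142$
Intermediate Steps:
$h{\left(U \right)} = 11$ ($h{\left(U \right)} = 2 + \left(U - \left(-9 + U\right)\right) = 2 + 9 = 11$)
$\frac{-331 + h{\left(-7 \right)}}{-463 + R{\left(23,-11 \right)}} = \frac{-331 + 11}{-463 + \sqrt{23^{2} + \left(-11\right)^{2}}} = - \frac{320}{-463 + \sqrt{529 + 121}} = - \frac{320}{-463 + \sqrt{650}} = - \frac{320}{-463 + 5 \sqrt{26}}$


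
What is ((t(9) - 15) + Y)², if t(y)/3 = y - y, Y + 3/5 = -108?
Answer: 381924/25 ≈ 15277.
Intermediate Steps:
Y = -543/5 (Y = -⅗ - 108 = -543/5 ≈ -108.60)
t(y) = 0 (t(y) = 3*(y - y) = 3*0 = 0)
((t(9) - 15) + Y)² = ((0 - 15) - 543/5)² = (-15 - 543/5)² = (-618/5)² = 381924/25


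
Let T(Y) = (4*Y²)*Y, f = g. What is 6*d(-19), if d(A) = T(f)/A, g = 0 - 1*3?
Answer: 648/19 ≈ 34.105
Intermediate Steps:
g = -3 (g = 0 - 3 = -3)
f = -3
T(Y) = 4*Y³
d(A) = -108/A (d(A) = (4*(-3)³)/A = (4*(-27))/A = -108/A)
6*d(-19) = 6*(-108/(-19)) = 6*(-108*(-1/19)) = 6*(108/19) = 648/19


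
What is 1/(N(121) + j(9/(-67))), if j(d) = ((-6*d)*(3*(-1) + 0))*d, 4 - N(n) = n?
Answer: -4489/523755 ≈ -0.0085708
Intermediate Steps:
N(n) = 4 - n
j(d) = 18*d² (j(d) = ((-6*d)*(-3 + 0))*d = (-6*d*(-3))*d = (18*d)*d = 18*d²)
1/(N(121) + j(9/(-67))) = 1/((4 - 1*121) + 18*(9/(-67))²) = 1/((4 - 121) + 18*(9*(-1/67))²) = 1/(-117 + 18*(-9/67)²) = 1/(-117 + 18*(81/4489)) = 1/(-117 + 1458/4489) = 1/(-523755/4489) = -4489/523755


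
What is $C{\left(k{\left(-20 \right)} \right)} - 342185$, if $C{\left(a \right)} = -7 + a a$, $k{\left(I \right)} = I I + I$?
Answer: $-197792$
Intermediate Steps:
$k{\left(I \right)} = I + I^{2}$ ($k{\left(I \right)} = I^{2} + I = I + I^{2}$)
$C{\left(a \right)} = -7 + a^{2}$
$C{\left(k{\left(-20 \right)} \right)} - 342185 = \left(-7 + \left(- 20 \left(1 - 20\right)\right)^{2}\right) - 342185 = \left(-7 + \left(\left(-20\right) \left(-19\right)\right)^{2}\right) - 342185 = \left(-7 + 380^{2}\right) - 342185 = \left(-7 + 144400\right) - 342185 = 144393 - 342185 = -197792$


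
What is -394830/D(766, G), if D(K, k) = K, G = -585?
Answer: -197415/383 ≈ -515.44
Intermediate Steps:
-394830/D(766, G) = -394830/766 = -394830*1/766 = -197415/383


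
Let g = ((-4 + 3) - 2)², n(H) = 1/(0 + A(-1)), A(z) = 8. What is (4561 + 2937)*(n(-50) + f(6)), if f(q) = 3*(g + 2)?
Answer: 993485/4 ≈ 2.4837e+5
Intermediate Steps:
n(H) = ⅛ (n(H) = 1/(0 + 8) = 1/8 = ⅛)
g = 9 (g = (-1 - 2)² = (-3)² = 9)
f(q) = 33 (f(q) = 3*(9 + 2) = 3*11 = 33)
(4561 + 2937)*(n(-50) + f(6)) = (4561 + 2937)*(⅛ + 33) = 7498*(265/8) = 993485/4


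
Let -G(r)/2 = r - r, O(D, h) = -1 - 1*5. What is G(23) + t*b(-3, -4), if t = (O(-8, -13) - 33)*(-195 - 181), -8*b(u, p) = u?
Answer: 5499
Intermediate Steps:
b(u, p) = -u/8
O(D, h) = -6 (O(D, h) = -1 - 5 = -6)
t = 14664 (t = (-6 - 33)*(-195 - 181) = -39*(-376) = 14664)
G(r) = 0 (G(r) = -2*(r - r) = -2*0 = 0)
G(23) + t*b(-3, -4) = 0 + 14664*(-1/8*(-3)) = 0 + 14664*(3/8) = 0 + 5499 = 5499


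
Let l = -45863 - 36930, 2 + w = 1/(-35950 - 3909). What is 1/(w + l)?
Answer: -39859/3300125906 ≈ -1.2078e-5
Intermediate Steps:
w = -79719/39859 (w = -2 + 1/(-35950 - 3909) = -2 + 1/(-39859) = -2 - 1/39859 = -79719/39859 ≈ -2.0000)
l = -82793
1/(w + l) = 1/(-79719/39859 - 82793) = 1/(-3300125906/39859) = -39859/3300125906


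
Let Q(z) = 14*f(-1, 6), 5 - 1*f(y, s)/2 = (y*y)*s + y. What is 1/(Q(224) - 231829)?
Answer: -1/231829 ≈ -4.3135e-6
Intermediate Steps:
f(y, s) = 10 - 2*y - 2*s*y**2 (f(y, s) = 10 - 2*((y*y)*s + y) = 10 - 2*(y**2*s + y) = 10 - 2*(s*y**2 + y) = 10 - 2*(y + s*y**2) = 10 + (-2*y - 2*s*y**2) = 10 - 2*y - 2*s*y**2)
Q(z) = 0 (Q(z) = 14*(10 - 2*(-1) - 2*6*(-1)**2) = 14*(10 + 2 - 2*6*1) = 14*(10 + 2 - 12) = 14*0 = 0)
1/(Q(224) - 231829) = 1/(0 - 231829) = 1/(-231829) = -1/231829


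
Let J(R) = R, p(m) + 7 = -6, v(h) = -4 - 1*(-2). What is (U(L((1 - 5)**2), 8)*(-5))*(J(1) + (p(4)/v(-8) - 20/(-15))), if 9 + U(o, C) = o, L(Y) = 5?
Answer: 530/3 ≈ 176.67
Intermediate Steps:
v(h) = -2 (v(h) = -4 + 2 = -2)
p(m) = -13 (p(m) = -7 - 6 = -13)
U(o, C) = -9 + o
(U(L((1 - 5)**2), 8)*(-5))*(J(1) + (p(4)/v(-8) - 20/(-15))) = ((-9 + 5)*(-5))*(1 + (-13/(-2) - 20/(-15))) = (-4*(-5))*(1 + (-13*(-1/2) - 20*(-1/15))) = 20*(1 + (13/2 + 4/3)) = 20*(1 + 47/6) = 20*(53/6) = 530/3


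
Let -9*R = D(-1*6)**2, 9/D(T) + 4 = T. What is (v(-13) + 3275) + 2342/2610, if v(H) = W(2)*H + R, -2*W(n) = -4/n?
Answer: 85159271/26100 ≈ 3262.8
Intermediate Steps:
D(T) = 9/(-4 + T)
W(n) = 2/n (W(n) = -(-2)/n = 2/n)
R = -9/100 (R = -81/(-4 - 1*6)**2/9 = -81/(-4 - 6)**2/9 = -(9/(-10))**2/9 = -(9*(-1/10))**2/9 = -(-9/10)**2/9 = -1/9*81/100 = -9/100 ≈ -0.090000)
v(H) = -9/100 + H (v(H) = (2/2)*H - 9/100 = (2*(1/2))*H - 9/100 = 1*H - 9/100 = H - 9/100 = -9/100 + H)
(v(-13) + 3275) + 2342/2610 = ((-9/100 - 13) + 3275) + 2342/2610 = (-1309/100 + 3275) + 2342*(1/2610) = 326191/100 + 1171/1305 = 85159271/26100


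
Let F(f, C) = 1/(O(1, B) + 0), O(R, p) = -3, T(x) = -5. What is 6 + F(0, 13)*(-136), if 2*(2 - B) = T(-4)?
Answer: 154/3 ≈ 51.333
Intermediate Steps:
B = 9/2 (B = 2 - ½*(-5) = 2 + 5/2 = 9/2 ≈ 4.5000)
F(f, C) = -⅓ (F(f, C) = 1/(-3 + 0) = 1/(-3) = -⅓)
6 + F(0, 13)*(-136) = 6 - ⅓*(-136) = 6 + 136/3 = 154/3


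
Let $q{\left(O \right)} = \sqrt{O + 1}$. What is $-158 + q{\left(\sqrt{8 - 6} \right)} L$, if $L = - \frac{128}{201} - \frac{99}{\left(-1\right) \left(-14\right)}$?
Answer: $-158 - \frac{21691 \sqrt{1 + \sqrt{2}}}{2814} \approx -169.98$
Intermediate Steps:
$L = - \frac{21691}{2814}$ ($L = \left(-128\right) \frac{1}{201} - \frac{99}{14} = - \frac{128}{201} - \frac{99}{14} = - \frac{21691}{2814} \approx -7.7082$)
$q{\left(O \right)} = \sqrt{1 + O}$
$-158 + q{\left(\sqrt{8 - 6} \right)} L = -158 + \sqrt{1 + \sqrt{8 - 6}} \left(- \frac{21691}{2814}\right) = -158 + \sqrt{1 + \sqrt{2}} \left(- \frac{21691}{2814}\right) = -158 - \frac{21691 \sqrt{1 + \sqrt{2}}}{2814}$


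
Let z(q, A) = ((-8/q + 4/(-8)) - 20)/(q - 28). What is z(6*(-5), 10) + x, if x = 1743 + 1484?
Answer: 5615587/1740 ≈ 3227.3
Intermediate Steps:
z(q, A) = (-41/2 - 8/q)/(-28 + q) (z(q, A) = ((-8/q + 4*(-⅛)) - 20)/(-28 + q) = ((-8/q - ½) - 20)/(-28 + q) = ((-½ - 8/q) - 20)/(-28 + q) = (-41/2 - 8/q)/(-28 + q))
x = 3227
z(6*(-5), 10) + x = (-16 - 246*(-5))/(2*((6*(-5)))*(-28 + 6*(-5))) + 3227 = (½)*(-16 - 41*(-30))/(-30*(-28 - 30)) + 3227 = (½)*(-1/30)*(-16 + 1230)/(-58) + 3227 = (½)*(-1/30)*(-1/58)*1214 + 3227 = 607/1740 + 3227 = 5615587/1740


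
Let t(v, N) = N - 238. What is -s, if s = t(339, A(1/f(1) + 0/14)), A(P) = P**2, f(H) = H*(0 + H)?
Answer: 237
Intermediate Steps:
f(H) = H**2 (f(H) = H*H = H**2)
t(v, N) = -238 + N
s = -237 (s = -238 + (1/1**2 + 0/14)**2 = -238 + (1/1 + 0*(1/14))**2 = -238 + (1*1 + 0)**2 = -238 + (1 + 0)**2 = -238 + 1**2 = -238 + 1 = -237)
-s = -1*(-237) = 237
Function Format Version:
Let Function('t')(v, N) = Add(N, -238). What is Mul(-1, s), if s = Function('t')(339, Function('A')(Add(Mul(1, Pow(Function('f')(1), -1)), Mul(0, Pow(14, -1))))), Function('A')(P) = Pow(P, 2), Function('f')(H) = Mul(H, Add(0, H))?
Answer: 237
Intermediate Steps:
Function('f')(H) = Pow(H, 2) (Function('f')(H) = Mul(H, H) = Pow(H, 2))
Function('t')(v, N) = Add(-238, N)
s = -237 (s = Add(-238, Pow(Add(Mul(1, Pow(Pow(1, 2), -1)), Mul(0, Pow(14, -1))), 2)) = Add(-238, Pow(Add(Mul(1, Pow(1, -1)), Mul(0, Rational(1, 14))), 2)) = Add(-238, Pow(Add(Mul(1, 1), 0), 2)) = Add(-238, Pow(Add(1, 0), 2)) = Add(-238, Pow(1, 2)) = Add(-238, 1) = -237)
Mul(-1, s) = Mul(-1, -237) = 237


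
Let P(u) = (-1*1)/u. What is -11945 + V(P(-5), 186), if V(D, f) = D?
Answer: -59724/5 ≈ -11945.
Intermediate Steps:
P(u) = -1/u
-11945 + V(P(-5), 186) = -11945 - 1/(-5) = -11945 - 1*(-⅕) = -11945 + ⅕ = -59724/5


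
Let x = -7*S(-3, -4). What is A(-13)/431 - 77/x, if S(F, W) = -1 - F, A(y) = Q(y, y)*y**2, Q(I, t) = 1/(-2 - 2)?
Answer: 9313/1724 ≈ 5.4020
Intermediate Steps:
Q(I, t) = -1/4 (Q(I, t) = 1/(-4) = -1/4)
A(y) = -y**2/4
x = -14 (x = -7*(-1 - 1*(-3)) = -7*(-1 + 3) = -7*2 = -14)
A(-13)/431 - 77/x = -1/4*(-13)**2/431 - 77/(-14) = -1/4*169*(1/431) - 77*(-1/14) = -169/4*1/431 + 11/2 = -169/1724 + 11/2 = 9313/1724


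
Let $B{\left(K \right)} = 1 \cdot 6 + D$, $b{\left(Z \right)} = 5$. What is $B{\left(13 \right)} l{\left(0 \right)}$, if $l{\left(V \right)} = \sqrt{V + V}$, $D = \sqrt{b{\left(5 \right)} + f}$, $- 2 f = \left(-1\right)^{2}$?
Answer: $0$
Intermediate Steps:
$f = - \frac{1}{2}$ ($f = - \frac{\left(-1\right)^{2}}{2} = \left(- \frac{1}{2}\right) 1 = - \frac{1}{2} \approx -0.5$)
$D = \frac{3 \sqrt{2}}{2}$ ($D = \sqrt{5 - \frac{1}{2}} = \sqrt{\frac{9}{2}} = \frac{3 \sqrt{2}}{2} \approx 2.1213$)
$B{\left(K \right)} = 6 + \frac{3 \sqrt{2}}{2}$ ($B{\left(K \right)} = 1 \cdot 6 + \frac{3 \sqrt{2}}{2} = 6 + \frac{3 \sqrt{2}}{2}$)
$l{\left(V \right)} = \sqrt{2} \sqrt{V}$ ($l{\left(V \right)} = \sqrt{2 V} = \sqrt{2} \sqrt{V}$)
$B{\left(13 \right)} l{\left(0 \right)} = \left(6 + \frac{3 \sqrt{2}}{2}\right) \sqrt{2} \sqrt{0} = \left(6 + \frac{3 \sqrt{2}}{2}\right) \sqrt{2} \cdot 0 = \left(6 + \frac{3 \sqrt{2}}{2}\right) 0 = 0$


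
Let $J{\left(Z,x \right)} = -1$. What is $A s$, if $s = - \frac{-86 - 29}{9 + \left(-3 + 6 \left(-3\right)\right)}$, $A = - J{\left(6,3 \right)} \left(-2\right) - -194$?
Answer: $-1840$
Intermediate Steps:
$A = 192$ ($A = \left(-1\right) \left(-1\right) \left(-2\right) - -194 = 1 \left(-2\right) + 194 = -2 + 194 = 192$)
$s = - \frac{115}{12}$ ($s = - \frac{-115}{9 - 21} = - \frac{-115}{-12} = - \frac{\left(-115\right) \left(-1\right)}{12} = \left(-1\right) \frac{115}{12} = - \frac{115}{12} \approx -9.5833$)
$A s = 192 \left(- \frac{115}{12}\right) = -1840$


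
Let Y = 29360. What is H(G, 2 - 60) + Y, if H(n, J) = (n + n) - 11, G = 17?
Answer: 29383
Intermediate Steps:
H(n, J) = -11 + 2*n (H(n, J) = 2*n - 11 = -11 + 2*n)
H(G, 2 - 60) + Y = (-11 + 2*17) + 29360 = (-11 + 34) + 29360 = 23 + 29360 = 29383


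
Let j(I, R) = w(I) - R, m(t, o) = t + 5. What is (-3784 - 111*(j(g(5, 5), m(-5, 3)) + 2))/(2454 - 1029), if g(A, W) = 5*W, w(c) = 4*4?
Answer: -5782/1425 ≈ -4.0575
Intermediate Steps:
m(t, o) = 5 + t
w(c) = 16
j(I, R) = 16 - R
(-3784 - 111*(j(g(5, 5), m(-5, 3)) + 2))/(2454 - 1029) = (-3784 - 111*((16 - (5 - 5)) + 2))/(2454 - 1029) = (-3784 - 111*((16 - 1*0) + 2))/1425 = (-3784 - 111*((16 + 0) + 2))*(1/1425) = (-3784 - 111*(16 + 2))*(1/1425) = (-3784 - 111*18)*(1/1425) = (-3784 - 1998)*(1/1425) = -5782*1/1425 = -5782/1425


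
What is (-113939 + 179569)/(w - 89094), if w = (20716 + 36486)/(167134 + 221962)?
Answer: -12768185240/17333030911 ≈ -0.73664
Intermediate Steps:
w = 28601/194548 (w = 57202/389096 = 57202*(1/389096) = 28601/194548 ≈ 0.14701)
(-113939 + 179569)/(w - 89094) = (-113939 + 179569)/(28601/194548 - 89094) = 65630/(-17333030911/194548) = 65630*(-194548/17333030911) = -12768185240/17333030911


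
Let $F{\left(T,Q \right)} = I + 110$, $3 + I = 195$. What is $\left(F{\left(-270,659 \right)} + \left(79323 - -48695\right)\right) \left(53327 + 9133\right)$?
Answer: $8014867200$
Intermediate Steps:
$I = 192$ ($I = -3 + 195 = 192$)
$F{\left(T,Q \right)} = 302$ ($F{\left(T,Q \right)} = 192 + 110 = 302$)
$\left(F{\left(-270,659 \right)} + \left(79323 - -48695\right)\right) \left(53327 + 9133\right) = \left(302 + \left(79323 - -48695\right)\right) \left(53327 + 9133\right) = \left(302 + \left(79323 + 48695\right)\right) 62460 = \left(302 + 128018\right) 62460 = 128320 \cdot 62460 = 8014867200$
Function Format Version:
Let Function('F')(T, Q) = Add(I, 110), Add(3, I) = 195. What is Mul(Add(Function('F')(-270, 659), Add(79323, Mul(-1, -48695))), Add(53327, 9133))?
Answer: 8014867200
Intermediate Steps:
I = 192 (I = Add(-3, 195) = 192)
Function('F')(T, Q) = 302 (Function('F')(T, Q) = Add(192, 110) = 302)
Mul(Add(Function('F')(-270, 659), Add(79323, Mul(-1, -48695))), Add(53327, 9133)) = Mul(Add(302, Add(79323, Mul(-1, -48695))), Add(53327, 9133)) = Mul(Add(302, Add(79323, 48695)), 62460) = Mul(Add(302, 128018), 62460) = Mul(128320, 62460) = 8014867200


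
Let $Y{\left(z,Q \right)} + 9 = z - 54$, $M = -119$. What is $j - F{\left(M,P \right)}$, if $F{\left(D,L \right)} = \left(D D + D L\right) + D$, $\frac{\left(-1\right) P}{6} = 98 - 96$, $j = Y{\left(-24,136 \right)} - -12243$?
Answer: $-3314$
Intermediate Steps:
$Y{\left(z,Q \right)} = -63 + z$ ($Y{\left(z,Q \right)} = -9 + \left(z - 54\right) = -9 + \left(-54 + z\right) = -63 + z$)
$j = 12156$ ($j = \left(-63 - 24\right) - -12243 = -87 + 12243 = 12156$)
$P = -12$ ($P = - 6 \left(98 - 96\right) = \left(-6\right) 2 = -12$)
$F{\left(D,L \right)} = D + D^{2} + D L$ ($F{\left(D,L \right)} = \left(D^{2} + D L\right) + D = D + D^{2} + D L$)
$j - F{\left(M,P \right)} = 12156 - - 119 \left(1 - 119 - 12\right) = 12156 - \left(-119\right) \left(-130\right) = 12156 - 15470 = -3314$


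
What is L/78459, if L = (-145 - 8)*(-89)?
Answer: 4539/26153 ≈ 0.17356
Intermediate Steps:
L = 13617 (L = -153*(-89) = 13617)
L/78459 = 13617/78459 = 13617*(1/78459) = 4539/26153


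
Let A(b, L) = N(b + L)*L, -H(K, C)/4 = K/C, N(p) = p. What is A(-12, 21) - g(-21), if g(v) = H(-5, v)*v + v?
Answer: 190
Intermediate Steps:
H(K, C) = -4*K/C
g(v) = 20 + v (g(v) = (-4*(-5)/v)*v + v = (20/v)*v + v = 20 + v)
A(b, L) = L*(L + b) (A(b, L) = (b + L)*L = (L + b)*L = L*(L + b))
A(-12, 21) - g(-21) = 21*(21 - 12) - (20 - 21) = 21*9 - 1*(-1) = 189 + 1 = 190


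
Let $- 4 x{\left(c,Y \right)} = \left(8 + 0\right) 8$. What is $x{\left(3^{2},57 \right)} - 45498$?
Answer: $-45514$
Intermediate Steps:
$x{\left(c,Y \right)} = -16$ ($x{\left(c,Y \right)} = - \frac{\left(8 + 0\right) 8}{4} = - \frac{8 \cdot 8}{4} = \left(- \frac{1}{4}\right) 64 = -16$)
$x{\left(3^{2},57 \right)} - 45498 = -16 - 45498 = -45514$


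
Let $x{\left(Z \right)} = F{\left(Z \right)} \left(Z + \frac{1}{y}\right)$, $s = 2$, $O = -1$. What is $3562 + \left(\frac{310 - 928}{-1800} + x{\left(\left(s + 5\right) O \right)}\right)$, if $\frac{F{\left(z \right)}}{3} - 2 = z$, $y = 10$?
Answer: $\frac{1099753}{300} \approx 3665.8$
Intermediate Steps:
$F{\left(z \right)} = 6 + 3 z$
$x{\left(Z \right)} = \left(6 + 3 Z\right) \left(\frac{1}{10} + Z\right)$ ($x{\left(Z \right)} = \left(6 + 3 Z\right) \left(Z + \frac{1}{10}\right) = \left(6 + 3 Z\right) \left(\frac{1}{10} + Z\right)$)
$3562 + \left(\frac{310 - 928}{-1800} + x{\left(\left(s + 5\right) O \right)}\right) = 3562 + \left(\frac{310 - 928}{-1800} + \frac{3 \left(1 + 10 \left(2 + 5\right) \left(-1\right)\right) \left(2 + \left(2 + 5\right) \left(-1\right)\right)}{10}\right) = 3562 - \left(- \frac{103}{300} - \frac{3 \left(1 + 10 \cdot 7 \left(-1\right)\right) \left(2 + 7 \left(-1\right)\right)}{10}\right) = 3562 + \left(\frac{103}{300} + \frac{3 \left(1 + 10 \left(-7\right)\right) \left(2 - 7\right)}{10}\right) = 3562 + \left(\frac{103}{300} + \frac{3}{10} \left(1 - 70\right) \left(-5\right)\right) = 3562 + \left(\frac{103}{300} + \frac{3}{10} \left(-69\right) \left(-5\right)\right) = 3562 + \left(\frac{103}{300} + \frac{207}{2}\right) = 3562 + \frac{31153}{300} = \frac{1099753}{300}$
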